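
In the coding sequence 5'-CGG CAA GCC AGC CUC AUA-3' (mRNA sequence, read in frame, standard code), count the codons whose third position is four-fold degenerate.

3

Codon 1 CGG (Arg): third position 4-fold.
Codon 2 CAA (Gln): third position 2-fold.
Codon 3 GCC (Ala): third position 4-fold.
Codon 4 AGC (Ser): third position 2-fold.
Codon 5 CUC (Leu): third position 4-fold.
Codon 6 AUA (Ile): third position 3-fold.
Four-fold degenerate third positions: 3.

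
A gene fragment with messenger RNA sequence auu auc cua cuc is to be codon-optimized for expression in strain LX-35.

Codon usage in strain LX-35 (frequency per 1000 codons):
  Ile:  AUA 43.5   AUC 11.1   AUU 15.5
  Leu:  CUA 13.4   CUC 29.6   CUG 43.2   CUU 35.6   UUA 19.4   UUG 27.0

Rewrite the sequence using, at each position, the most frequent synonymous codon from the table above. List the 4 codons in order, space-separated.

Codon 1 (Ile): best is AUA at 43.5.
Codon 2 (Ile): best is AUA at 43.5.
Codon 3 (Leu): best is CUG at 43.2.
Codon 4 (Leu): best is CUG at 43.2.

AUA AUA CUG CUG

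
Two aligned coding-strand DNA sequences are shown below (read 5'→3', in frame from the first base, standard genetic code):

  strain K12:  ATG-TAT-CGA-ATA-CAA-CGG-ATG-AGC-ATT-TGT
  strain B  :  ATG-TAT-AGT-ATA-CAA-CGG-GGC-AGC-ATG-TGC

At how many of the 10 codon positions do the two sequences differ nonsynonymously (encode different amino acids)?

3

Codon 1: ATG Met / ATG Met — identical.
Codon 2: TAT Tyr / TAT Tyr — identical.
Codon 3: CGA Arg / AGT Ser — nonsynonymous.
Codon 4: ATA Ile / ATA Ile — identical.
Codon 5: CAA Gln / CAA Gln — identical.
Codon 6: CGG Arg / CGG Arg — identical.
Codon 7: ATG Met / GGC Gly — nonsynonymous.
Codon 8: AGC Ser / AGC Ser — identical.
Codon 9: ATT Ile / ATG Met — nonsynonymous.
Codon 10: TGT Cys / TGC Cys — synonymous.
Nonsynonymous differences: 3.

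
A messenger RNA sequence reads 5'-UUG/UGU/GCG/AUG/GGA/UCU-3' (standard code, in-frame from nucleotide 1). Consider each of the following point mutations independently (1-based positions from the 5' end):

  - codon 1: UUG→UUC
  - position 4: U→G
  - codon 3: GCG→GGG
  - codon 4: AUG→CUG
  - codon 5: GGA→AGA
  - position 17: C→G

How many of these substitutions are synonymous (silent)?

Codon 1: UUG (Leu) → UUC (Phe) — missense.
Codon 2: UGU (Cys) → GGU (Gly) — missense.
Codon 3: GCG (Ala) → GGG (Gly) — missense.
Codon 4: AUG (Met) → CUG (Leu) — missense.
Codon 5: GGA (Gly) → AGA (Arg) — missense.
Codon 6: UCU (Ser) → UGU (Cys) — missense.
Synonymous: 0 of 6.

0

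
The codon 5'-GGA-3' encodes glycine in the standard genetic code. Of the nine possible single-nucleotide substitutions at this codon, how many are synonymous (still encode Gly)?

Position 1: none → 0 synonymous.
Position 2: none → 0 synonymous.
Position 3: GGU, GGC, GGG → 3 synonymous.
Total: 0 + 0 + 3 = 3.

3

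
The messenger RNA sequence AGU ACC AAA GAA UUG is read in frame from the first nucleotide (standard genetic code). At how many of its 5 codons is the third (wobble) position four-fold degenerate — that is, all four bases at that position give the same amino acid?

Codon 1 AGU (Ser): third position 2-fold.
Codon 2 ACC (Thr): third position 4-fold.
Codon 3 AAA (Lys): third position 2-fold.
Codon 4 GAA (Glu): third position 2-fold.
Codon 5 UUG (Leu): third position 2-fold.
Four-fold degenerate third positions: 1.

1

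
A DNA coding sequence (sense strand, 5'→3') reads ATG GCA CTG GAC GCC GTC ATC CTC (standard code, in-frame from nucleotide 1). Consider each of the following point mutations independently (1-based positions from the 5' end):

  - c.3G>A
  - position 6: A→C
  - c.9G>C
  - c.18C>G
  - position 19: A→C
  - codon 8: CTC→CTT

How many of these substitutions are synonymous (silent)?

4

Codon 1: ATG (Met) → ATA (Ile) — missense.
Codon 2: GCA (Ala) → GCC (Ala) — synonymous.
Codon 3: CTG (Leu) → CTC (Leu) — synonymous.
Codon 6: GTC (Val) → GTG (Val) — synonymous.
Codon 7: ATC (Ile) → CTC (Leu) — missense.
Codon 8: CTC (Leu) → CTT (Leu) — synonymous.
Synonymous: 4 of 6.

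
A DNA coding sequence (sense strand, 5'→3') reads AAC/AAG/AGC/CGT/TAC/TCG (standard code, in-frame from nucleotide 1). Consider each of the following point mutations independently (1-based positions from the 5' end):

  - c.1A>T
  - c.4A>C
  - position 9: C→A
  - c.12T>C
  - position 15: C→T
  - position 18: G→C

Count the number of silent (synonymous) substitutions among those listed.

Codon 1: AAC (Asn) → TAC (Tyr) — missense.
Codon 2: AAG (Lys) → CAG (Gln) — missense.
Codon 3: AGC (Ser) → AGA (Arg) — missense.
Codon 4: CGT (Arg) → CGC (Arg) — synonymous.
Codon 5: TAC (Tyr) → TAT (Tyr) — synonymous.
Codon 6: TCG (Ser) → TCC (Ser) — synonymous.
Synonymous: 3 of 6.

3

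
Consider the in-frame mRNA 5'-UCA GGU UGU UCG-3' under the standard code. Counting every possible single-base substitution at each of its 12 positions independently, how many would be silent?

10

Codon 1 (UCA, Ser): 3 synonymous substitutions.
Codon 2 (GGU, Gly): 3 synonymous substitutions.
Codon 3 (UGU, Cys): 1 synonymous substitution.
Codon 4 (UCG, Ser): 3 synonymous substitutions.
Total: 3 + 3 + 1 + 3 = 10.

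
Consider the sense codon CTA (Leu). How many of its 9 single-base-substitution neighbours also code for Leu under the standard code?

Position 1: TTA → 1 synonymous.
Position 2: none → 0 synonymous.
Position 3: CTT, CTC, CTG → 3 synonymous.
Total: 1 + 0 + 3 = 4.

4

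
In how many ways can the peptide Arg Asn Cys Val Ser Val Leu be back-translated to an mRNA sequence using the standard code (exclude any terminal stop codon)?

13824

Arg: 6 codons.
Asn: 2 codons.
Cys: 2 codons.
Val: 4 codons.
Ser: 6 codons.
Val: 4 codons.
Leu: 6 codons.
6 × 2 × 2 × 4 × 6 × 4 × 6 = 13824.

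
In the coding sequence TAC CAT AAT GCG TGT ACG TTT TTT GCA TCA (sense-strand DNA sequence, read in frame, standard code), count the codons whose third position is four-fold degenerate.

4

Codon 1 TAC (Tyr): third position 2-fold.
Codon 2 CAT (His): third position 2-fold.
Codon 3 AAT (Asn): third position 2-fold.
Codon 4 GCG (Ala): third position 4-fold.
Codon 5 TGT (Cys): third position 2-fold.
Codon 6 ACG (Thr): third position 4-fold.
Codon 7 TTT (Phe): third position 2-fold.
Codon 8 TTT (Phe): third position 2-fold.
Codon 9 GCA (Ala): third position 4-fold.
Codon 10 TCA (Ser): third position 4-fold.
Four-fold degenerate third positions: 4.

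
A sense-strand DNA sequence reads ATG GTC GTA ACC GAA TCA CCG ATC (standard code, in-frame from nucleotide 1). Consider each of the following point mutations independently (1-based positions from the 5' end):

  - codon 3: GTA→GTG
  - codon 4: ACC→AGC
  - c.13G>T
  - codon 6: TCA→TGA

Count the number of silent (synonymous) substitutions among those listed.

Codon 3: GTA (Val) → GTG (Val) — synonymous.
Codon 4: ACC (Thr) → AGC (Ser) — missense.
Codon 5: GAA (Glu) → TAA (Stop) — nonsense.
Codon 6: TCA (Ser) → TGA (Stop) — nonsense.
Synonymous: 1 of 4.

1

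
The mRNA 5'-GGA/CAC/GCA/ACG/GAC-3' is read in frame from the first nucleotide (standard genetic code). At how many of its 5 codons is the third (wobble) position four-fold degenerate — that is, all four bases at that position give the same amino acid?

Codon 1 GGA (Gly): third position 4-fold.
Codon 2 CAC (His): third position 2-fold.
Codon 3 GCA (Ala): third position 4-fold.
Codon 4 ACG (Thr): third position 4-fold.
Codon 5 GAC (Asp): third position 2-fold.
Four-fold degenerate third positions: 3.

3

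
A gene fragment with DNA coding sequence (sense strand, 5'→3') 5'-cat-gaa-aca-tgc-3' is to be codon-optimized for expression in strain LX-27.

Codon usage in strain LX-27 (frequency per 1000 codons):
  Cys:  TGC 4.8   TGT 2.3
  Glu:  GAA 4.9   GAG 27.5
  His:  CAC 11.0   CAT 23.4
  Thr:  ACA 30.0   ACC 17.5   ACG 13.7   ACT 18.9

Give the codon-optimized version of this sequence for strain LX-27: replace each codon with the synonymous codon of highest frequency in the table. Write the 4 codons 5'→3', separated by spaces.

Codon 1 (His): best is CAT at 23.4.
Codon 2 (Glu): best is GAG at 27.5.
Codon 3 (Thr): best is ACA at 30.0.
Codon 4 (Cys): best is TGC at 4.8.

CAT GAG ACA TGC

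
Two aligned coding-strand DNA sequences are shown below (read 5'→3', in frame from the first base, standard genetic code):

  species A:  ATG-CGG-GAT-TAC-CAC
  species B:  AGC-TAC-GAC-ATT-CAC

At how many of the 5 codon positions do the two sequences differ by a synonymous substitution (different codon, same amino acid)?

Codon 1: ATG Met / AGC Ser — nonsynonymous.
Codon 2: CGG Arg / TAC Tyr — nonsynonymous.
Codon 3: GAT Asp / GAC Asp — synonymous.
Codon 4: TAC Tyr / ATT Ile — nonsynonymous.
Codon 5: CAC His / CAC His — identical.
Synonymous differences: 1.

1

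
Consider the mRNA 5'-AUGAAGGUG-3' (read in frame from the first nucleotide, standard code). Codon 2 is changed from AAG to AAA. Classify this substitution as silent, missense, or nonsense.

silent

Position 6 falls in codon 2: AAG → Lys.
After the substitution the codon is AAA → Lys.
Both encode Lys, so the change is synonymous.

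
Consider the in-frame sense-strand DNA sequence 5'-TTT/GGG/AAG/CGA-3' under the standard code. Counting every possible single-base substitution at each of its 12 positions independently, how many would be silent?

9

Codon 1 (TTT, Phe): 1 synonymous substitution.
Codon 2 (GGG, Gly): 3 synonymous substitutions.
Codon 3 (AAG, Lys): 1 synonymous substitution.
Codon 4 (CGA, Arg): 4 synonymous substitutions.
Total: 1 + 3 + 1 + 4 = 9.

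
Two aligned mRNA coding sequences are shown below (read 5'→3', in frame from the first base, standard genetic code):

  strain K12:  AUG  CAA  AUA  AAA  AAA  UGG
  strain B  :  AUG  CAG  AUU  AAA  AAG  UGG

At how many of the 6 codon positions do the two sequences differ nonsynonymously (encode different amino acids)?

Codon 1: AUG Met / AUG Met — identical.
Codon 2: CAA Gln / CAG Gln — synonymous.
Codon 3: AUA Ile / AUU Ile — synonymous.
Codon 4: AAA Lys / AAA Lys — identical.
Codon 5: AAA Lys / AAG Lys — synonymous.
Codon 6: UGG Trp / UGG Trp — identical.
Nonsynonymous differences: 0.

0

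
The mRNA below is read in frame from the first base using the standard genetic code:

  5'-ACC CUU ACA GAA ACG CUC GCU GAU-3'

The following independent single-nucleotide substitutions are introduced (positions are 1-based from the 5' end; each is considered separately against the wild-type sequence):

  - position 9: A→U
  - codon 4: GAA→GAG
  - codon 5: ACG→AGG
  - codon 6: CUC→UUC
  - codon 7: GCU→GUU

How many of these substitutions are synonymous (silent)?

2

Codon 3: ACA (Thr) → ACU (Thr) — synonymous.
Codon 4: GAA (Glu) → GAG (Glu) — synonymous.
Codon 5: ACG (Thr) → AGG (Arg) — missense.
Codon 6: CUC (Leu) → UUC (Phe) — missense.
Codon 7: GCU (Ala) → GUU (Val) — missense.
Synonymous: 2 of 5.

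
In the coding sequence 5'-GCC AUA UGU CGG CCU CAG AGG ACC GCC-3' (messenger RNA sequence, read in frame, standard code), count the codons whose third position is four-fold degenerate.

5

Codon 1 GCC (Ala): third position 4-fold.
Codon 2 AUA (Ile): third position 3-fold.
Codon 3 UGU (Cys): third position 2-fold.
Codon 4 CGG (Arg): third position 4-fold.
Codon 5 CCU (Pro): third position 4-fold.
Codon 6 CAG (Gln): third position 2-fold.
Codon 7 AGG (Arg): third position 2-fold.
Codon 8 ACC (Thr): third position 4-fold.
Codon 9 GCC (Ala): third position 4-fold.
Four-fold degenerate third positions: 5.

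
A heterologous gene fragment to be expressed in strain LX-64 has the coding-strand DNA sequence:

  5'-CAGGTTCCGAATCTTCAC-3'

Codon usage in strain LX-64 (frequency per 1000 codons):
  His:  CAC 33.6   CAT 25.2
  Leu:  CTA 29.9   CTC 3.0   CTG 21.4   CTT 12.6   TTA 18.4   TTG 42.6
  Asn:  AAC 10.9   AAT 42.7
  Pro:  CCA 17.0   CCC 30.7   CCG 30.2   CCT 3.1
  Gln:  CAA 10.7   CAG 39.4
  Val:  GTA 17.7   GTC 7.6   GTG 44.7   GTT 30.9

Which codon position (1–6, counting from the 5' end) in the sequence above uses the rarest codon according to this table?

Codon 1 CAG (Gln): 39.4 per 1000.
Codon 2 GTT (Val): 30.9 per 1000.
Codon 3 CCG (Pro): 30.2 per 1000.
Codon 4 AAT (Asn): 42.7 per 1000.
Codon 5 CTT (Leu): 12.6 per 1000.
Codon 6 CAC (His): 33.6 per 1000.
Lowest frequency is 12.6 at codon 5.

5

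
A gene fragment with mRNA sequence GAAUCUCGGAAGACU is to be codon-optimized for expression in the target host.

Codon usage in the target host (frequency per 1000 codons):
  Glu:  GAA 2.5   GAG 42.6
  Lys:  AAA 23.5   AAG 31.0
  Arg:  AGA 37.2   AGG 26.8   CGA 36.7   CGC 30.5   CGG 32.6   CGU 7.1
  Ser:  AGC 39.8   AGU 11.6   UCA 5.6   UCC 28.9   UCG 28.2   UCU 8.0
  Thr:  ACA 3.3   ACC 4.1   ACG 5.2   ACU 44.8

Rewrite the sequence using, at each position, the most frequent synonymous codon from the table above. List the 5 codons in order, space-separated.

GAG AGC AGA AAG ACU

Codon 1 (Glu): best is GAG at 42.6.
Codon 2 (Ser): best is AGC at 39.8.
Codon 3 (Arg): best is AGA at 37.2.
Codon 4 (Lys): best is AAG at 31.0.
Codon 5 (Thr): best is ACU at 44.8.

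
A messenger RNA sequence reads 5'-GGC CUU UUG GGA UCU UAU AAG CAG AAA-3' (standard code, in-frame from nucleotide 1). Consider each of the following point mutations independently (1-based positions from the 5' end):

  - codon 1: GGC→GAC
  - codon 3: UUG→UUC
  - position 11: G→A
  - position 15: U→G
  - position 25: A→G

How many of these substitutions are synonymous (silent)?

1

Codon 1: GGC (Gly) → GAC (Asp) — missense.
Codon 3: UUG (Leu) → UUC (Phe) — missense.
Codon 4: GGA (Gly) → GAA (Glu) — missense.
Codon 5: UCU (Ser) → UCG (Ser) — synonymous.
Codon 9: AAA (Lys) → GAA (Glu) — missense.
Synonymous: 1 of 5.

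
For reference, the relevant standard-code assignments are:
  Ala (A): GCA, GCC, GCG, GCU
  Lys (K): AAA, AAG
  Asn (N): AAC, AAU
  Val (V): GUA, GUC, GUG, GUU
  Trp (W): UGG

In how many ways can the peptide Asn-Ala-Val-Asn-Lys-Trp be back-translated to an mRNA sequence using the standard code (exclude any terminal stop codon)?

128

Asn: 2 codons.
Ala: 4 codons.
Val: 4 codons.
Asn: 2 codons.
Lys: 2 codons.
Trp: 1 codon.
2 × 4 × 4 × 2 × 2 × 1 = 128.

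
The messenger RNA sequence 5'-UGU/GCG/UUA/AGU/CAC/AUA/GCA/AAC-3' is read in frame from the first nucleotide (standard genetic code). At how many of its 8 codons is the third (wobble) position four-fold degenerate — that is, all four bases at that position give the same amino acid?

Codon 1 UGU (Cys): third position 2-fold.
Codon 2 GCG (Ala): third position 4-fold.
Codon 3 UUA (Leu): third position 2-fold.
Codon 4 AGU (Ser): third position 2-fold.
Codon 5 CAC (His): third position 2-fold.
Codon 6 AUA (Ile): third position 3-fold.
Codon 7 GCA (Ala): third position 4-fold.
Codon 8 AAC (Asn): third position 2-fold.
Four-fold degenerate third positions: 2.

2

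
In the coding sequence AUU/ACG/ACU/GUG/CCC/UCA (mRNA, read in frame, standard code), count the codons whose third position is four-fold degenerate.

5

Codon 1 AUU (Ile): third position 3-fold.
Codon 2 ACG (Thr): third position 4-fold.
Codon 3 ACU (Thr): third position 4-fold.
Codon 4 GUG (Val): third position 4-fold.
Codon 5 CCC (Pro): third position 4-fold.
Codon 6 UCA (Ser): third position 4-fold.
Four-fold degenerate third positions: 5.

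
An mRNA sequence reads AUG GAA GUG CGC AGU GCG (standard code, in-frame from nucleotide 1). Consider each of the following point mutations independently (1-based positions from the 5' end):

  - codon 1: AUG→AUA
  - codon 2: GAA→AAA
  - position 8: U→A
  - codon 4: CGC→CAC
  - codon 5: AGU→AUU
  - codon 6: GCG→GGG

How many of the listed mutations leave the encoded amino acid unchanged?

Codon 1: AUG (Met) → AUA (Ile) — missense.
Codon 2: GAA (Glu) → AAA (Lys) — missense.
Codon 3: GUG (Val) → GAG (Glu) — missense.
Codon 4: CGC (Arg) → CAC (His) — missense.
Codon 5: AGU (Ser) → AUU (Ile) — missense.
Codon 6: GCG (Ala) → GGG (Gly) — missense.
Synonymous: 0 of 6.

0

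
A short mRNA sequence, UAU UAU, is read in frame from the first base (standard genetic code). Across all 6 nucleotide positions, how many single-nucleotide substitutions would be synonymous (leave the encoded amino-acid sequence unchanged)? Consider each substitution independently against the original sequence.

Codon 1 (UAU, Tyr): 1 synonymous substitution.
Codon 2 (UAU, Tyr): 1 synonymous substitution.
Total: 1 + 1 = 2.

2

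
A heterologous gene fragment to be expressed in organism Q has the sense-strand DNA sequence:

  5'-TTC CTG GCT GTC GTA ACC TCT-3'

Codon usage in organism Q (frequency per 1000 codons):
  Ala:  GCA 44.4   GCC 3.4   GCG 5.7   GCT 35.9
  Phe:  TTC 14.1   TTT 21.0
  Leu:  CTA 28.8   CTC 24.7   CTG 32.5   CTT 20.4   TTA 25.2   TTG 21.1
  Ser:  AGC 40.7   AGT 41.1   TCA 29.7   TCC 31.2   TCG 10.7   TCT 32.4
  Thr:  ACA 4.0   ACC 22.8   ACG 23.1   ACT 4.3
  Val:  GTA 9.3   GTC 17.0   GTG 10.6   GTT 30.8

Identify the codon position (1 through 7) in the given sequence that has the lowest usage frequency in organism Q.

5

Codon 1 TTC (Phe): 14.1 per 1000.
Codon 2 CTG (Leu): 32.5 per 1000.
Codon 3 GCT (Ala): 35.9 per 1000.
Codon 4 GTC (Val): 17.0 per 1000.
Codon 5 GTA (Val): 9.3 per 1000.
Codon 6 ACC (Thr): 22.8 per 1000.
Codon 7 TCT (Ser): 32.4 per 1000.
Lowest frequency is 9.3 at codon 5.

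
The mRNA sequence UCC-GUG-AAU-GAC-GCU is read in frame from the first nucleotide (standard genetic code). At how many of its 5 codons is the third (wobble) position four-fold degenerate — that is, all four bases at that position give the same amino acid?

Codon 1 UCC (Ser): third position 4-fold.
Codon 2 GUG (Val): third position 4-fold.
Codon 3 AAU (Asn): third position 2-fold.
Codon 4 GAC (Asp): third position 2-fold.
Codon 5 GCU (Ala): third position 4-fold.
Four-fold degenerate third positions: 3.

3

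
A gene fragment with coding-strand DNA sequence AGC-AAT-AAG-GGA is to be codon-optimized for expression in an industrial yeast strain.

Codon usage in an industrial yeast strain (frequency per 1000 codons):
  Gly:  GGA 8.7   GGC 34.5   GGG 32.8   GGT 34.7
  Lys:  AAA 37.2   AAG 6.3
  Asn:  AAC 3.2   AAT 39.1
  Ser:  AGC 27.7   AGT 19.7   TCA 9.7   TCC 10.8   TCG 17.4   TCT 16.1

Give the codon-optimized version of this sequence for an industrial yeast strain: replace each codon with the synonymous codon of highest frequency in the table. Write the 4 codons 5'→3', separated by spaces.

Codon 1 (Ser): best is AGC at 27.7.
Codon 2 (Asn): best is AAT at 39.1.
Codon 3 (Lys): best is AAA at 37.2.
Codon 4 (Gly): best is GGT at 34.7.

AGC AAT AAA GGT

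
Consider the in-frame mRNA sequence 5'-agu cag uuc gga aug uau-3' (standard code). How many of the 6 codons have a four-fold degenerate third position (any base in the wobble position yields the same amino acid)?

Codon 1 AGU (Ser): third position 2-fold.
Codon 2 CAG (Gln): third position 2-fold.
Codon 3 UUC (Phe): third position 2-fold.
Codon 4 GGA (Gly): third position 4-fold.
Codon 5 AUG (Met): third position 1-fold.
Codon 6 UAU (Tyr): third position 2-fold.
Four-fold degenerate third positions: 1.

1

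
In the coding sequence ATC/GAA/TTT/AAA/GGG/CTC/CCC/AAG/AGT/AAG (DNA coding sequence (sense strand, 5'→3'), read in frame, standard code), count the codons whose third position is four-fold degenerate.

3

Codon 1 ATC (Ile): third position 3-fold.
Codon 2 GAA (Glu): third position 2-fold.
Codon 3 TTT (Phe): third position 2-fold.
Codon 4 AAA (Lys): third position 2-fold.
Codon 5 GGG (Gly): third position 4-fold.
Codon 6 CTC (Leu): third position 4-fold.
Codon 7 CCC (Pro): third position 4-fold.
Codon 8 AAG (Lys): third position 2-fold.
Codon 9 AGT (Ser): third position 2-fold.
Codon 10 AAG (Lys): third position 2-fold.
Four-fold degenerate third positions: 3.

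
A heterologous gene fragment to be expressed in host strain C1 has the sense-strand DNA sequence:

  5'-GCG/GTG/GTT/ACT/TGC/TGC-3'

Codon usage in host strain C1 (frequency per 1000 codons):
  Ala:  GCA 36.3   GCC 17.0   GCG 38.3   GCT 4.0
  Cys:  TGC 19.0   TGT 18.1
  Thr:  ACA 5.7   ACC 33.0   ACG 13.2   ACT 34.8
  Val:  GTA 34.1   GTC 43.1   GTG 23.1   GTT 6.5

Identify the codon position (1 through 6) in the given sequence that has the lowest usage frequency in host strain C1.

Codon 1 GCG (Ala): 38.3 per 1000.
Codon 2 GTG (Val): 23.1 per 1000.
Codon 3 GTT (Val): 6.5 per 1000.
Codon 4 ACT (Thr): 34.8 per 1000.
Codon 5 TGC (Cys): 19.0 per 1000.
Codon 6 TGC (Cys): 19.0 per 1000.
Lowest frequency is 6.5 at codon 3.

3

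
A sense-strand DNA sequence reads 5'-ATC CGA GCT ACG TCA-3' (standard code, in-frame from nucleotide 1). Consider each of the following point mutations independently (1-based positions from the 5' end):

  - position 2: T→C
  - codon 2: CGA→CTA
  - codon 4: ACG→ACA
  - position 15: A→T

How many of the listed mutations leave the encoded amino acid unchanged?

2

Codon 1: ATC (Ile) → ACC (Thr) — missense.
Codon 2: CGA (Arg) → CTA (Leu) — missense.
Codon 4: ACG (Thr) → ACA (Thr) — synonymous.
Codon 5: TCA (Ser) → TCT (Ser) — synonymous.
Synonymous: 2 of 4.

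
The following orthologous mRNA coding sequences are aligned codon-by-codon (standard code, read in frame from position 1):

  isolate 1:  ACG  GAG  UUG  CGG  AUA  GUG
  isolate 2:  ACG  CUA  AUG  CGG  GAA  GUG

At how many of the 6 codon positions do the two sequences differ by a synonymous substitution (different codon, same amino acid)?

Codon 1: ACG Thr / ACG Thr — identical.
Codon 2: GAG Glu / CUA Leu — nonsynonymous.
Codon 3: UUG Leu / AUG Met — nonsynonymous.
Codon 4: CGG Arg / CGG Arg — identical.
Codon 5: AUA Ile / GAA Glu — nonsynonymous.
Codon 6: GUG Val / GUG Val — identical.
Synonymous differences: 0.

0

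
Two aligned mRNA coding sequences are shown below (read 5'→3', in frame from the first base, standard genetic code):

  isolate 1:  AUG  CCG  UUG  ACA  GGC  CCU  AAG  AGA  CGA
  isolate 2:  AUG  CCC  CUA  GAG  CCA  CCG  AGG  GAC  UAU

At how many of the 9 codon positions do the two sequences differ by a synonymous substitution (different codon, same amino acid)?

Codon 1: AUG Met / AUG Met — identical.
Codon 2: CCG Pro / CCC Pro — synonymous.
Codon 3: UUG Leu / CUA Leu — synonymous.
Codon 4: ACA Thr / GAG Glu — nonsynonymous.
Codon 5: GGC Gly / CCA Pro — nonsynonymous.
Codon 6: CCU Pro / CCG Pro — synonymous.
Codon 7: AAG Lys / AGG Arg — nonsynonymous.
Codon 8: AGA Arg / GAC Asp — nonsynonymous.
Codon 9: CGA Arg / UAU Tyr — nonsynonymous.
Synonymous differences: 3.

3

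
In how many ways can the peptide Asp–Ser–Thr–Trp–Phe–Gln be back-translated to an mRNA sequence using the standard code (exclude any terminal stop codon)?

192

Asp: 2 codons.
Ser: 6 codons.
Thr: 4 codons.
Trp: 1 codon.
Phe: 2 codons.
Gln: 2 codons.
2 × 6 × 4 × 1 × 2 × 2 = 192.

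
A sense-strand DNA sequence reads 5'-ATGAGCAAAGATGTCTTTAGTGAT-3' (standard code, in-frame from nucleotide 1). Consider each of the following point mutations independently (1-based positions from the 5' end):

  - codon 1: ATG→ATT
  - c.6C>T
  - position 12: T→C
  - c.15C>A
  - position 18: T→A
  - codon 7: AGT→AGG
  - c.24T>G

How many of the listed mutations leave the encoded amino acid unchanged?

3

Codon 1: ATG (Met) → ATT (Ile) — missense.
Codon 2: AGC (Ser) → AGT (Ser) — synonymous.
Codon 4: GAT (Asp) → GAC (Asp) — synonymous.
Codon 5: GTC (Val) → GTA (Val) — synonymous.
Codon 6: TTT (Phe) → TTA (Leu) — missense.
Codon 7: AGT (Ser) → AGG (Arg) — missense.
Codon 8: GAT (Asp) → GAG (Glu) — missense.
Synonymous: 3 of 7.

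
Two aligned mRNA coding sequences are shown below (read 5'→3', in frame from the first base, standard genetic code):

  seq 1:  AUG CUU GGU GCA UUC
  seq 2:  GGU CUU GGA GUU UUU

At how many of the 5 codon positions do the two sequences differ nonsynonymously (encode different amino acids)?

2

Codon 1: AUG Met / GGU Gly — nonsynonymous.
Codon 2: CUU Leu / CUU Leu — identical.
Codon 3: GGU Gly / GGA Gly — synonymous.
Codon 4: GCA Ala / GUU Val — nonsynonymous.
Codon 5: UUC Phe / UUU Phe — synonymous.
Nonsynonymous differences: 2.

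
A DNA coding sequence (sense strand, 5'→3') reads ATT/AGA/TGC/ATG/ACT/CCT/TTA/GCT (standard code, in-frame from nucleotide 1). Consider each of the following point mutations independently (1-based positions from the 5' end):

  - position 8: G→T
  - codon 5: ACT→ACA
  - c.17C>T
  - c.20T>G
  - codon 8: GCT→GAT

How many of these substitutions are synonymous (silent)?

Codon 3: TGC (Cys) → TTC (Phe) — missense.
Codon 5: ACT (Thr) → ACA (Thr) — synonymous.
Codon 6: CCT (Pro) → CTT (Leu) — missense.
Codon 7: TTA (Leu) → TGA (Stop) — nonsense.
Codon 8: GCT (Ala) → GAT (Asp) — missense.
Synonymous: 1 of 5.

1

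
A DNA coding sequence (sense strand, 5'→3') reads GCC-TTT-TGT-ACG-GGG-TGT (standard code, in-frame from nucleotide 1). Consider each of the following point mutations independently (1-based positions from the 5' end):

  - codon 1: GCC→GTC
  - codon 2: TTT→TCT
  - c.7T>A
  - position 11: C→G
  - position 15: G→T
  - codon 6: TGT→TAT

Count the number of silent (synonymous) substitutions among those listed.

Codon 1: GCC (Ala) → GTC (Val) — missense.
Codon 2: TTT (Phe) → TCT (Ser) — missense.
Codon 3: TGT (Cys) → AGT (Ser) — missense.
Codon 4: ACG (Thr) → AGG (Arg) — missense.
Codon 5: GGG (Gly) → GGT (Gly) — synonymous.
Codon 6: TGT (Cys) → TAT (Tyr) — missense.
Synonymous: 1 of 6.

1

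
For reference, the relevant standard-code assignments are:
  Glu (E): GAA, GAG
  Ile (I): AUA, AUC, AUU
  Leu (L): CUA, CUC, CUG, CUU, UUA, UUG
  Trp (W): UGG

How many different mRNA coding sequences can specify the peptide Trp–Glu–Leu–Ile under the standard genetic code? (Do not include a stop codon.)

Trp: 1 codon.
Glu: 2 codons.
Leu: 6 codons.
Ile: 3 codons.
1 × 2 × 6 × 3 = 36.

36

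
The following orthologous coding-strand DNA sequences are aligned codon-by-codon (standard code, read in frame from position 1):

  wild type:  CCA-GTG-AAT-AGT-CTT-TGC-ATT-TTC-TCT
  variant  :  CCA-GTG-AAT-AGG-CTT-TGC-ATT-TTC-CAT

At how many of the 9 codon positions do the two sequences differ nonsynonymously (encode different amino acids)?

Codon 1: CCA Pro / CCA Pro — identical.
Codon 2: GTG Val / GTG Val — identical.
Codon 3: AAT Asn / AAT Asn — identical.
Codon 4: AGT Ser / AGG Arg — nonsynonymous.
Codon 5: CTT Leu / CTT Leu — identical.
Codon 6: TGC Cys / TGC Cys — identical.
Codon 7: ATT Ile / ATT Ile — identical.
Codon 8: TTC Phe / TTC Phe — identical.
Codon 9: TCT Ser / CAT His — nonsynonymous.
Nonsynonymous differences: 2.

2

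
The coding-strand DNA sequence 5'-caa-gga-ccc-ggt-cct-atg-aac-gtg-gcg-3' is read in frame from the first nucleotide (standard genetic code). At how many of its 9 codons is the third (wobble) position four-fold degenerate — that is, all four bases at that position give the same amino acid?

Codon 1 CAA (Gln): third position 2-fold.
Codon 2 GGA (Gly): third position 4-fold.
Codon 3 CCC (Pro): third position 4-fold.
Codon 4 GGT (Gly): third position 4-fold.
Codon 5 CCT (Pro): third position 4-fold.
Codon 6 ATG (Met): third position 1-fold.
Codon 7 AAC (Asn): third position 2-fold.
Codon 8 GTG (Val): third position 4-fold.
Codon 9 GCG (Ala): third position 4-fold.
Four-fold degenerate third positions: 6.

6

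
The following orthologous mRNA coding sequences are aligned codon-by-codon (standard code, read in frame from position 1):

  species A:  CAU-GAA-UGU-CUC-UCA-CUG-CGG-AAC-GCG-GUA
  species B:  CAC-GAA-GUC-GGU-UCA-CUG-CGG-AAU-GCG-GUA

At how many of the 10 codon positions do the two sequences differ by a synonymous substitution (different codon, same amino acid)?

2

Codon 1: CAU His / CAC His — synonymous.
Codon 2: GAA Glu / GAA Glu — identical.
Codon 3: UGU Cys / GUC Val — nonsynonymous.
Codon 4: CUC Leu / GGU Gly — nonsynonymous.
Codon 5: UCA Ser / UCA Ser — identical.
Codon 6: CUG Leu / CUG Leu — identical.
Codon 7: CGG Arg / CGG Arg — identical.
Codon 8: AAC Asn / AAU Asn — synonymous.
Codon 9: GCG Ala / GCG Ala — identical.
Codon 10: GUA Val / GUA Val — identical.
Synonymous differences: 2.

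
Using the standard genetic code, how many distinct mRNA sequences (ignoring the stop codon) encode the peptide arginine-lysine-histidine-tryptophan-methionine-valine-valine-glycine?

Arg: 6 codons.
Lys: 2 codons.
His: 2 codons.
Trp: 1 codon.
Met: 1 codon.
Val: 4 codons.
Val: 4 codons.
Gly: 4 codons.
6 × 2 × 2 × 1 × 1 × 4 × 4 × 4 = 1536.

1536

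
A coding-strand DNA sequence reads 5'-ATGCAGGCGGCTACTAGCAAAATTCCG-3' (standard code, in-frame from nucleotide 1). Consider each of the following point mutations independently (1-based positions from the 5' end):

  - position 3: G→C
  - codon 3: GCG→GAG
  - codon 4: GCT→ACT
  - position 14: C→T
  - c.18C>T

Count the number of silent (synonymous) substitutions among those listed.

Codon 1: ATG (Met) → ATC (Ile) — missense.
Codon 3: GCG (Ala) → GAG (Glu) — missense.
Codon 4: GCT (Ala) → ACT (Thr) — missense.
Codon 5: ACT (Thr) → ATT (Ile) — missense.
Codon 6: AGC (Ser) → AGT (Ser) — synonymous.
Synonymous: 1 of 5.

1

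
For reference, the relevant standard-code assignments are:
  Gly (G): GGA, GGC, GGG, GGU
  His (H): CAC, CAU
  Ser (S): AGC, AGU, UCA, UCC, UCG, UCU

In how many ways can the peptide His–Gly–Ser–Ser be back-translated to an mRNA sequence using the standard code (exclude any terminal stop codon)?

288

His: 2 codons.
Gly: 4 codons.
Ser: 6 codons.
Ser: 6 codons.
2 × 4 × 6 × 6 = 288.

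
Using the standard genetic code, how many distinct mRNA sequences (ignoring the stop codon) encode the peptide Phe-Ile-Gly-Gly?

Phe: 2 codons.
Ile: 3 codons.
Gly: 4 codons.
Gly: 4 codons.
2 × 3 × 4 × 4 = 96.

96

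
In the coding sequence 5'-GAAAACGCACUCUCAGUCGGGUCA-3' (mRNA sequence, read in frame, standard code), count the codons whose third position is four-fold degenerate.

Codon 1 GAA (Glu): third position 2-fold.
Codon 2 AAC (Asn): third position 2-fold.
Codon 3 GCA (Ala): third position 4-fold.
Codon 4 CUC (Leu): third position 4-fold.
Codon 5 UCA (Ser): third position 4-fold.
Codon 6 GUC (Val): third position 4-fold.
Codon 7 GGG (Gly): third position 4-fold.
Codon 8 UCA (Ser): third position 4-fold.
Four-fold degenerate third positions: 6.

6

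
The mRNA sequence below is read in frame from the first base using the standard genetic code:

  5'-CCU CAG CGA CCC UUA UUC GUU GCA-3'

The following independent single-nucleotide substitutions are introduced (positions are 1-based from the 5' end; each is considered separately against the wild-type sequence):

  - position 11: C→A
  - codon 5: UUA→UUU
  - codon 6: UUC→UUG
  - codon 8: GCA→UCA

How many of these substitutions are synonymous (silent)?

0

Codon 4: CCC (Pro) → CAC (His) — missense.
Codon 5: UUA (Leu) → UUU (Phe) — missense.
Codon 6: UUC (Phe) → UUG (Leu) — missense.
Codon 8: GCA (Ala) → UCA (Ser) — missense.
Synonymous: 0 of 4.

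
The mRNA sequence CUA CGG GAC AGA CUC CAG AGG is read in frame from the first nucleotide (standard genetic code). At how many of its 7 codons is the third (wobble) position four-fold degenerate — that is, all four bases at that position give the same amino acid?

3

Codon 1 CUA (Leu): third position 4-fold.
Codon 2 CGG (Arg): third position 4-fold.
Codon 3 GAC (Asp): third position 2-fold.
Codon 4 AGA (Arg): third position 2-fold.
Codon 5 CUC (Leu): third position 4-fold.
Codon 6 CAG (Gln): third position 2-fold.
Codon 7 AGG (Arg): third position 2-fold.
Four-fold degenerate third positions: 3.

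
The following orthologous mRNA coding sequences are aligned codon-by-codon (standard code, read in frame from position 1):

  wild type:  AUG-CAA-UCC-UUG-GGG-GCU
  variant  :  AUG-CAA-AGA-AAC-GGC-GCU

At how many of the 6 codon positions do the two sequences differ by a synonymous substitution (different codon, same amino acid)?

1

Codon 1: AUG Met / AUG Met — identical.
Codon 2: CAA Gln / CAA Gln — identical.
Codon 3: UCC Ser / AGA Arg — nonsynonymous.
Codon 4: UUG Leu / AAC Asn — nonsynonymous.
Codon 5: GGG Gly / GGC Gly — synonymous.
Codon 6: GCU Ala / GCU Ala — identical.
Synonymous differences: 1.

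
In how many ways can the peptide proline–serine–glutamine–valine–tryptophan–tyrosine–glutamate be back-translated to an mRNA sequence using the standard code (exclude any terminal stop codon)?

Pro: 4 codons.
Ser: 6 codons.
Gln: 2 codons.
Val: 4 codons.
Trp: 1 codon.
Tyr: 2 codons.
Glu: 2 codons.
4 × 6 × 2 × 4 × 1 × 2 × 2 = 768.

768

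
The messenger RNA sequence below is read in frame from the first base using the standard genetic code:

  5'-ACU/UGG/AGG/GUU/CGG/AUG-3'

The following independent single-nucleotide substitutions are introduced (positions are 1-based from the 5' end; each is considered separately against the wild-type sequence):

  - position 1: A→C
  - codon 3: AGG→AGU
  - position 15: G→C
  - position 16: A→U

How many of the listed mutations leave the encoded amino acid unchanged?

Codon 1: ACU (Thr) → CCU (Pro) — missense.
Codon 3: AGG (Arg) → AGU (Ser) — missense.
Codon 5: CGG (Arg) → CGC (Arg) — synonymous.
Codon 6: AUG (Met) → UUG (Leu) — missense.
Synonymous: 1 of 4.

1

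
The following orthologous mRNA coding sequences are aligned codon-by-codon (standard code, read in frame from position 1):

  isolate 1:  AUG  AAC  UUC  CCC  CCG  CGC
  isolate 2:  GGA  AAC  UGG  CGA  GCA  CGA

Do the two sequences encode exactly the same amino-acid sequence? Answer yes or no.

Codon 1: AUG Met / GGA Gly — nonsynonymous.
Codon 2: AAC Asn / AAC Asn — identical.
Codon 3: UUC Phe / UGG Trp — nonsynonymous.
Codon 4: CCC Pro / CGA Arg — nonsynonymous.
Codon 5: CCG Pro / GCA Ala — nonsynonymous.
Codon 6: CGC Arg / CGA Arg — synonymous.
Nonsynonymous differences: 4 → different protein.

no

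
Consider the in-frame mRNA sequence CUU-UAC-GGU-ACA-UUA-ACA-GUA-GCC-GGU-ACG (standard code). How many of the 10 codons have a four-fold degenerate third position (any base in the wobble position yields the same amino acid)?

8

Codon 1 CUU (Leu): third position 4-fold.
Codon 2 UAC (Tyr): third position 2-fold.
Codon 3 GGU (Gly): third position 4-fold.
Codon 4 ACA (Thr): third position 4-fold.
Codon 5 UUA (Leu): third position 2-fold.
Codon 6 ACA (Thr): third position 4-fold.
Codon 7 GUA (Val): third position 4-fold.
Codon 8 GCC (Ala): third position 4-fold.
Codon 9 GGU (Gly): third position 4-fold.
Codon 10 ACG (Thr): third position 4-fold.
Four-fold degenerate third positions: 8.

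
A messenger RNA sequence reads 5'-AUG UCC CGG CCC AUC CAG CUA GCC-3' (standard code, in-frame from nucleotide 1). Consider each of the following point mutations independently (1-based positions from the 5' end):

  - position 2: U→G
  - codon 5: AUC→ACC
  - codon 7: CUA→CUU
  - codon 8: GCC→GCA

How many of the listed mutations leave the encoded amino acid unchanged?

2

Codon 1: AUG (Met) → AGG (Arg) — missense.
Codon 5: AUC (Ile) → ACC (Thr) — missense.
Codon 7: CUA (Leu) → CUU (Leu) — synonymous.
Codon 8: GCC (Ala) → GCA (Ala) — synonymous.
Synonymous: 2 of 4.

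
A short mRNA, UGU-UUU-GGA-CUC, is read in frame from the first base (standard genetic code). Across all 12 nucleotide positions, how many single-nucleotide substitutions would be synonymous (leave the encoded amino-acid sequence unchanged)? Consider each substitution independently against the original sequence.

Codon 1 (UGU, Cys): 1 synonymous substitution.
Codon 2 (UUU, Phe): 1 synonymous substitution.
Codon 3 (GGA, Gly): 3 synonymous substitutions.
Codon 4 (CUC, Leu): 3 synonymous substitutions.
Total: 1 + 1 + 3 + 3 = 8.

8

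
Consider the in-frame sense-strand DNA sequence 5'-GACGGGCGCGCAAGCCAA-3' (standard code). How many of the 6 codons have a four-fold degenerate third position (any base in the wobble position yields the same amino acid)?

Codon 1 GAC (Asp): third position 2-fold.
Codon 2 GGG (Gly): third position 4-fold.
Codon 3 CGC (Arg): third position 4-fold.
Codon 4 GCA (Ala): third position 4-fold.
Codon 5 AGC (Ser): third position 2-fold.
Codon 6 CAA (Gln): third position 2-fold.
Four-fold degenerate third positions: 3.

3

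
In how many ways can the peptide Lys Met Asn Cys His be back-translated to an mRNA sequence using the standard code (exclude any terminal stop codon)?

Lys: 2 codons.
Met: 1 codon.
Asn: 2 codons.
Cys: 2 codons.
His: 2 codons.
2 × 1 × 2 × 2 × 2 = 16.

16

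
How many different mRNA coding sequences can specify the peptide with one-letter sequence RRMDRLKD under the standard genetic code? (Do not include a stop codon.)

Arg: 6 codons.
Arg: 6 codons.
Met: 1 codon.
Asp: 2 codons.
Arg: 6 codons.
Leu: 6 codons.
Lys: 2 codons.
Asp: 2 codons.
6 × 6 × 1 × 2 × 6 × 6 × 2 × 2 = 10368.

10368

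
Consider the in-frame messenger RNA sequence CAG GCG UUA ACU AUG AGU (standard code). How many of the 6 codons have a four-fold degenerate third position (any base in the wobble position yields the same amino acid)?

2

Codon 1 CAG (Gln): third position 2-fold.
Codon 2 GCG (Ala): third position 4-fold.
Codon 3 UUA (Leu): third position 2-fold.
Codon 4 ACU (Thr): third position 4-fold.
Codon 5 AUG (Met): third position 1-fold.
Codon 6 AGU (Ser): third position 2-fold.
Four-fold degenerate third positions: 2.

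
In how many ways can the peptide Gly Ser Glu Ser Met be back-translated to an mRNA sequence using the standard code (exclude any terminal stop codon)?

288

Gly: 4 codons.
Ser: 6 codons.
Glu: 2 codons.
Ser: 6 codons.
Met: 1 codon.
4 × 6 × 2 × 6 × 1 = 288.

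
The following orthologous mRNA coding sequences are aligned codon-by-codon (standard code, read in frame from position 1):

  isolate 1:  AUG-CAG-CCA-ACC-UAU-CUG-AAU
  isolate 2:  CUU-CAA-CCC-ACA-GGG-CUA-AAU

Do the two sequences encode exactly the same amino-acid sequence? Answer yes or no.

no

Codon 1: AUG Met / CUU Leu — nonsynonymous.
Codon 2: CAG Gln / CAA Gln — synonymous.
Codon 3: CCA Pro / CCC Pro — synonymous.
Codon 4: ACC Thr / ACA Thr — synonymous.
Codon 5: UAU Tyr / GGG Gly — nonsynonymous.
Codon 6: CUG Leu / CUA Leu — synonymous.
Codon 7: AAU Asn / AAU Asn — identical.
Nonsynonymous differences: 2 → different protein.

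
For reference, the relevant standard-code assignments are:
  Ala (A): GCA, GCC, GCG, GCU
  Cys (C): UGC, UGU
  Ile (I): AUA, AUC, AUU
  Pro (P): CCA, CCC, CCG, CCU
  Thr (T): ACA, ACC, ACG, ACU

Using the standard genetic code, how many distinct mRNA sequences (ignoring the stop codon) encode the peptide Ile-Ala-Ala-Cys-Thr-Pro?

Ile: 3 codons.
Ala: 4 codons.
Ala: 4 codons.
Cys: 2 codons.
Thr: 4 codons.
Pro: 4 codons.
3 × 4 × 4 × 2 × 4 × 4 = 1536.

1536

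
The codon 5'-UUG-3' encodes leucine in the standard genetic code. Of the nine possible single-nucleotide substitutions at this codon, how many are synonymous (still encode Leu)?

2

Position 1: CUG → 1 synonymous.
Position 2: none → 0 synonymous.
Position 3: UUA → 1 synonymous.
Total: 1 + 0 + 1 = 2.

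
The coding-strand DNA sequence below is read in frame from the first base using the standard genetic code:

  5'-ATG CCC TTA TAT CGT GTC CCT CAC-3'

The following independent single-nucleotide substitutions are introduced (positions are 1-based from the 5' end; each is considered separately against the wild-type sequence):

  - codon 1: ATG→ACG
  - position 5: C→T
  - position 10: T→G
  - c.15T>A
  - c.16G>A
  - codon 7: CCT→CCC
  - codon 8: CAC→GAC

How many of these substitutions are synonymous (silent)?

Codon 1: ATG (Met) → ACG (Thr) — missense.
Codon 2: CCC (Pro) → CTC (Leu) — missense.
Codon 4: TAT (Tyr) → GAT (Asp) — missense.
Codon 5: CGT (Arg) → CGA (Arg) — synonymous.
Codon 6: GTC (Val) → ATC (Ile) — missense.
Codon 7: CCT (Pro) → CCC (Pro) — synonymous.
Codon 8: CAC (His) → GAC (Asp) — missense.
Synonymous: 2 of 7.

2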